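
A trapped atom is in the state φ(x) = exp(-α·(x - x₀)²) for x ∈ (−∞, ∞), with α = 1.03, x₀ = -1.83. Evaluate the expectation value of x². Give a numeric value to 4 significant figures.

⟨x²⟩ = ∫ x²·|φ|² dx / ∫|φ|² dx (integrals over the domain).
Gaussian moments (u = x − x₀): ∫u^(2j)·e^(−2αu²) du = (2j−1)!!/(4α)^j · √(π/(2α)), odd powers integrate to 0; here √(π/(2α)) = 1.2349.
State is unnormalized: ∫|φ|² dx = 1.2349, and ∫φ*·x²·φ dx = 4.4354, so ⟨x²⟩ = 4.4354 / 1.2349.
⟨x²⟩ = 3.5916.

3.592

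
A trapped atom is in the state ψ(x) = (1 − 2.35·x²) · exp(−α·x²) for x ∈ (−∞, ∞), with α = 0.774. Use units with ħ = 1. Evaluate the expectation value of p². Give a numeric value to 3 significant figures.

p² ψ = −ħ² d²ψ/dx²; ⟨p²⟩ = −ħ² ∫ ψ*·ψ'' dx / ∫|ψ|² dx.
Expand each integrand as polynomial × e^(−2αx²) and use ∫x^(2j)·e^(−2αx²) dx = (2j−1)!!/(4α)^j · √(π/(2α)), odd powers → 0; here √(π/(2α)) = 1.4246. Differentiate with the product rule, d/dx e^(−αx²) = −2αx·e^(−αx²).
State is unnormalized: ∫|ψ|² dx = 1.7243, and ∫ψ*·(−ħ² ψ'') dx = 7.2235, so ⟨p²⟩ = 7.2235 / 1.7243.
⟨p²⟩ = 4.1893.

4.19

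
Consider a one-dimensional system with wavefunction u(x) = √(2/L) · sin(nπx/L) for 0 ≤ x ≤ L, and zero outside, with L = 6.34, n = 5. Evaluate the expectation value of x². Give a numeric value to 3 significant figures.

⟨x²⟩ = ∫ x²·|u|² dx (integrals over the domain).
With sin²θ = (1 − cos2θ)/2 on 0 ≤ x ≤ L: ∫sin²(nπx/L) dx = L/2, ∫x·sin²(nπx/L) dx = L²/4, ∫x²·sin²(nπx/L) dx = L³·(1/6 − 1/(4n²π²)); higher powers xᵏ the same way, integrating xᵏ·cos(2nπx/L) by parts.
⟨x²⟩ = 13.317.

13.3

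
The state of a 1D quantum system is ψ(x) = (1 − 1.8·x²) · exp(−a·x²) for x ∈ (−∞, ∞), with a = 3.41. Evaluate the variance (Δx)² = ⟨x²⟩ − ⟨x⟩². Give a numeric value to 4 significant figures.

0.04366

Compute ⟨x⟩ and ⟨x²⟩ separately, then (Δx)² = ⟨x²⟩ − ⟨x⟩².
Expand each integrand as polynomial × e^(−2ax²) and use ∫x^(2j)·e^(−2ax²) dx = (2j−1)!!/(4a)^j · √(π/(2a)), odd powers → 0; here √(π/(2a)) = 0.67871.
Normalization: ∫|ψ|² dx = 0.53504.
⟨x⟩ = 0.0000 and ⟨x²⟩ = 0.043657.
(Δx)² = 0.043657 − (0.0000)² = 0.043657.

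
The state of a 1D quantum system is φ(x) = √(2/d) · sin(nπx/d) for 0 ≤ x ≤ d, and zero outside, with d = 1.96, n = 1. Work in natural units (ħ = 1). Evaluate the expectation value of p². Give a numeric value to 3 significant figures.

2.57

p² φ = −ħ² d²φ/dx²; ⟨p²⟩ = −ħ² ∫ φ*·φ'' dx.
d/dx sin(nπx/d) = (nπ/d)·cos(nπx/d) and d²/dx² sin(nπx/d) = −(nπ/d)²·sin(nπx/d); on 0 ≤ x ≤ d, ∫sin²(nπx/d) dx = d/2 and ∫sin(nπx/d)·cos(nπx/d) dx = 0.
⟨p²⟩ = 2.5691.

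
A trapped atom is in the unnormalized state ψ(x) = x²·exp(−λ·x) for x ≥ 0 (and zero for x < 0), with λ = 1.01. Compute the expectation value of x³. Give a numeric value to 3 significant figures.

⟨x³⟩ = ∫ x³·|ψ|² dx / ∫|ψ|² dx (integrals over the domain).
Every integrand reduces to terms xʲ·e^(−2λx) on [0, ∞); use ∫₀^∞ xʲ·e^(−2λx) dx = j!/(2λ)^(j+1).
State is unnormalized: ∫|ψ|² dx = 0.71360, and ∫ψ*·x³·ψ dx = 18.181, so ⟨x³⟩ = 18.181 / 0.71360.
⟨x³⟩ = 25.478.

25.5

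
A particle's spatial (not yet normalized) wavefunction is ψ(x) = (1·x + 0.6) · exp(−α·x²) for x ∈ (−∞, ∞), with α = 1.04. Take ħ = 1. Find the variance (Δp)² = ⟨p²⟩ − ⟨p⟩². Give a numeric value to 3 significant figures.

Compute ⟨p⟩ and ⟨p²⟩ separately; (Δp)² = ⟨p²⟩ − ⟨p⟩².
Expand each integrand as polynomial × e^(−2αx²) and use ∫x^(2j)·e^(−2αx²) dx = (2j−1)!!/(4α)^j · √(π/(2α)), odd powers → 0; here √(π/(2α)) = 1.2290. Differentiate with the product rule, d/dx e^(−αx²) = −2αx·e^(−αx²).
Normalization: ∫|ψ|² dx = 0.73786.
⟨p⟩ = 0.0000 and ⟨p²⟩ = 1.8728.
(Δp)² = 1.8728 − (0.0000)² = 1.8728.

1.87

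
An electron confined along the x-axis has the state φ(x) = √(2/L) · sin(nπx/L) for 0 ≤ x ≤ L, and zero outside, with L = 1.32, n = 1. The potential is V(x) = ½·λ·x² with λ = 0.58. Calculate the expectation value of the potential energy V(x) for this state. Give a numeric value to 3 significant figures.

⟨V⟩ = ∫ V(x)·|φ|² dx.
With sin²θ = (1 − cos2θ)/2 on 0 ≤ x ≤ L: ∫sin²(nπx/L) dx = L/2, ∫x·sin²(nπx/L) dx = L²/4, ∫x²·sin²(nπx/L) dx = L³·(1/6 − 1/(4n²π²)); higher powers xᵏ the same way, integrating xᵏ·cos(2nπx/L) by parts.
⟨V⟩ = 0.14283.

0.143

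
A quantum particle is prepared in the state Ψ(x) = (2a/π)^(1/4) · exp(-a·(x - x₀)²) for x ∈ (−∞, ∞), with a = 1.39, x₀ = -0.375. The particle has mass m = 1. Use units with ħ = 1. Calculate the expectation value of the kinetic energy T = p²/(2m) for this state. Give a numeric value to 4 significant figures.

0.6950

T = −(ħ²/2m) d²/dx², so ⟨T⟩ = −(ħ²/2m) ∫ Ψ*·Ψ'' dx; with m = 1.
Gaussian moments (u = x − x₀): ∫u^(2j)·e^(−2au²) du = (2j−1)!!/(4a)^j · √(π/(2a)), odd powers integrate to 0; here √(π/(2a)) = 1.0630. Derivatives: d/dx e^(−au²) = −2au·e^(−au²), d²/dx² e^(−au²) = (4a²u² − 2a)·e^(−au²).
⟨T⟩ = 0.69500.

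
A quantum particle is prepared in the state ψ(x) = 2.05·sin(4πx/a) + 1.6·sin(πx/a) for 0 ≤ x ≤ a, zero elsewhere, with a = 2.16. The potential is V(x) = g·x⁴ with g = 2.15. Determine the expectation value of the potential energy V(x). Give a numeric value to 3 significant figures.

⟨V⟩ = ∫ V(x)·|ψ|² dx / ∫|ψ|² dx.
On 0 ≤ x ≤ a (j ≠ l): ∫sin²(jπx/a) dx = a/2, ∫sin(jπx/a)·sin(lπx/a) dx = 0; diagonal moments ∫x·sin²(jπx/a) dx = a²/4, ∫x²·sin²(jπx/a) dx = a³·(1/6 − 1/(4j²π²)); cross terms ∫x·sin(jπx/a)·sin(lπx/a) dx = 0 for j + l even and −4jla²/(π²(j² − l²)²) for j + l odd, ∫x²·sin(jπx/a)·sin(lπx/a) dx = (−1)^(j+l)·4jla³/(π²(j² − l²)²); higher powers the same way via product-to-sum and parts.
State is unnormalized: ∫|ψ|² dx = 7.3035, and ∫ψ*·V(x)·ψ dx = 47.234, so ⟨V⟩ = 47.234 / 7.3035.
⟨V⟩ = 6.4672.

6.47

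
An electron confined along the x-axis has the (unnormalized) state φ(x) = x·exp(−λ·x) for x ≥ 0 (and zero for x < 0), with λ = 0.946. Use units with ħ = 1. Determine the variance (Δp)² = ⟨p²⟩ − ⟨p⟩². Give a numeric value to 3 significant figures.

0.895

Compute ⟨p⟩ and ⟨p²⟩ separately; (Δp)² = ⟨p²⟩ − ⟨p⟩².
Differentiate x·exp(−λ·x) with the product rule; every integrand then reduces to terms xʲ·e^(−2λx) on [0, ∞), with ∫₀^∞ xʲ·e^(−2λx) dx = j!/(2λ)^(j+1).
Normalization: ∫|φ|² dx = 0.29530.
⟨p⟩ = 0.0000 and ⟨p²⟩ = 0.89492.
(Δp)² = 0.89492 − (0.0000)² = 0.89492.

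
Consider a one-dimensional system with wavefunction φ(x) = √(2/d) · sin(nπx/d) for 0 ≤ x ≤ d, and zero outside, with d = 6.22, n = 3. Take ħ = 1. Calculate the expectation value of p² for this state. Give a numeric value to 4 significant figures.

p² φ = −ħ² d²φ/dx²; ⟨p²⟩ = −ħ² ∫ φ*·φ'' dx.
d/dx sin(nπx/d) = (nπ/d)·cos(nπx/d) and d²/dx² sin(nπx/d) = −(nπ/d)²·sin(nπx/d); on 0 ≤ x ≤ d, ∫sin²(nπx/d) dx = d/2 and ∫sin(nπx/d)·cos(nπx/d) dx = 0.
⟨p²⟩ = 2.2959.

2.296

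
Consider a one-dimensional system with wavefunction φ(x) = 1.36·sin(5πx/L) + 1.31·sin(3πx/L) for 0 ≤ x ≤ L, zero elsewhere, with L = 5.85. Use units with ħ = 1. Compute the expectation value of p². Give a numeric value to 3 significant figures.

p² φ = −ħ² d²φ/dx²; ⟨p²⟩ = −ħ² ∫ φ*·φ'' dx / ∫|φ|² dx.
d²/dx² sin(jπx/L) = −(jπ/L)²·sin(jπx/L); on 0 ≤ x ≤ L, ∫sin²(jπx/L) dx = L/2 and ∫sin(jπx/L)·sin(lπx/L) dx = 0 for j ≠ l, so only diagonal terms survive in ∫|φ|² and ∫φ·φ″; ∫φ·φ′ dx = [φ²/2] between the walls = 0.
State is unnormalized: ∫|φ|² dx = 10.430, and ∫φ*·(−ħ² φ'') dx = 52.035, so ⟨p²⟩ = 52.035 / 10.430.
⟨p²⟩ = 4.9891.

4.99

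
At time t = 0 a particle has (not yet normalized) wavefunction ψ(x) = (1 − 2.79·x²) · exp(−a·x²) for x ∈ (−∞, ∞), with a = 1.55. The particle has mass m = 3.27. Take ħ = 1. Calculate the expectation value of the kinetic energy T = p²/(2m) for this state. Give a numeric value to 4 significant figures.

1.111

T = −(ħ²/2m) d²/dx², so ⟨T⟩ = −(ħ²/2m) ∫ ψ*·ψ'' dx / ∫|ψ|² dx; with m = 3.27.
Expand each integrand as polynomial × e^(−2ax²) and use ∫x^(2j)·e^(−2ax²) dx = (2j−1)!!/(4a)^j · √(π/(2a)), odd powers → 0; here √(π/(2a)) = 1.0067. Differentiate with the product rule, d/dx e^(−ax²) = −2ax·e^(−ax²).
State is unnormalized: ∫|ψ|² dx = 0.71223, and ∫ψ*·(−ħ²/2m · ψ'') dx = 0.79151, so ⟨T⟩ = 0.79151 / 0.71223.
⟨T⟩ = 1.1113.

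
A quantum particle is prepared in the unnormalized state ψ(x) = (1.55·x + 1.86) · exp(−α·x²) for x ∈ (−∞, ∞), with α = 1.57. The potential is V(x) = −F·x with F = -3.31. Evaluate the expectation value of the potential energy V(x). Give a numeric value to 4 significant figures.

0.7910

⟨V⟩ = ∫ V(x)·|ψ|² dx / ∫|ψ|² dx.
Expand each integrand as polynomial × e^(−2αx²) and use ∫x^(2j)·e^(−2αx²) dx = (2j−1)!!/(4α)^j · √(π/(2α)), odd powers → 0; here √(π/(2α)) = 1.0003.
State is unnormalized: ∫|ψ|² dx = 3.8431, and ∫ψ*·V(x)·ψ dx = 3.0399, so ⟨V⟩ = 3.0399 / 3.8431.
⟨V⟩ = 0.79098.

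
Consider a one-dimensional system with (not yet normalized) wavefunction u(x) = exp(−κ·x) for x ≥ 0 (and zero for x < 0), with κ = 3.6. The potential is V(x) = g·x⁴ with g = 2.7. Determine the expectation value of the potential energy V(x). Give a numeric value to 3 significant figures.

0.0241

⟨V⟩ = ∫ V(x)·|u|² dx / ∫|u|² dx.
Every integrand reduces to terms xʲ·e^(−2κx) on [0, ∞); use ∫₀^∞ xʲ·e^(−2κx) dx = j!/(2κ)^(j+1).
State is unnormalized: ∫|u|² dx = 0.13889, and ∫u*·V(x)·u dx = 0.0033490, so ⟨V⟩ = 0.0033490 / 0.13889.
⟨V⟩ = 0.024113.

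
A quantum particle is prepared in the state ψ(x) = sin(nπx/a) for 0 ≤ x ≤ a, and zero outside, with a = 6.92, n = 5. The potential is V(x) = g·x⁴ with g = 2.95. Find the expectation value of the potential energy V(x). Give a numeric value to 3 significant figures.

⟨V⟩ = ∫ V(x)·|ψ|² dx / ∫|ψ|² dx.
With sin²θ = (1 − cos2θ)/2 on 0 ≤ x ≤ a: ∫sin²(nπx/a) dx = a/2, ∫x·sin²(nπx/a) dx = a²/4, ∫x²·sin²(nπx/a) dx = a³·(1/6 − 1/(4n²π²)); higher powers xᵏ the same way, integrating xᵏ·cos(2nπx/a) by parts.
State is unnormalized: ∫|ψ|² dx = 3.4600, and ∫ψ*·V(x)·ψ dx = 4586.9, so ⟨V⟩ = 4586.9 / 3.4600.
⟨V⟩ = 1325.7.

1.33e+03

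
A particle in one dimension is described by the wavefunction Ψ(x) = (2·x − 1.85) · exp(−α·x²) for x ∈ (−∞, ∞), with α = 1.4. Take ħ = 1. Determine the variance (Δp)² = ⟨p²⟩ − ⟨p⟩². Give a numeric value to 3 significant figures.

Compute ⟨p⟩ and ⟨p²⟩ separately; (Δp)² = ⟨p²⟩ − ⟨p⟩².
Expand each integrand as polynomial × e^(−2αx²) and use ∫x^(2j)·e^(−2αx²) dx = (2j−1)!!/(4α)^j · √(π/(2α)), odd powers → 0; here √(π/(2α)) = 1.0592. Differentiate with the product rule, d/dx e^(−αx²) = −2αx·e^(−αx²).
Normalization: ∫|Ψ|² dx = 4.3819.
⟨p⟩ = 0.0000 and ⟨p²⟩ = 1.8835.
(Δp)² = 1.8835 − (0.0000)² = 1.8835.

1.88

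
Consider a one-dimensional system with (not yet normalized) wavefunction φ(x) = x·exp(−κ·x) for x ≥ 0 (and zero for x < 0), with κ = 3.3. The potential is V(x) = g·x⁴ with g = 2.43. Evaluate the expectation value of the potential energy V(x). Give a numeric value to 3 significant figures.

0.461

⟨V⟩ = ∫ V(x)·|φ|² dx / ∫|φ|² dx.
Every integrand reduces to terms xʲ·e^(−2κx) on [0, ∞); use ∫₀^∞ xʲ·e^(−2κx) dx = j!/(2κ)^(j+1).
State is unnormalized: ∫|φ|² dx = 0.0069566, and ∫φ*·V(x)·φ dx = 0.0032072, so ⟨V⟩ = 0.0032072 / 0.0069566.
⟨V⟩ = 0.46103.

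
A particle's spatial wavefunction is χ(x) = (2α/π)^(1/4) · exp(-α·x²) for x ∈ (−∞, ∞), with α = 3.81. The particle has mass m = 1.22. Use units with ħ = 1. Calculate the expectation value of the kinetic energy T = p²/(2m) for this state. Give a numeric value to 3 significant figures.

T = −(ħ²/2m) d²/dx², so ⟨T⟩ = −(ħ²/2m) ∫ χ*·χ'' dx; with m = 1.22.
Gaussian moments: ∫x^(2j)·e^(−2αx²) dx = (2j−1)!!/(4α)^j · √(π/(2α)), odd powers integrate to 0; here √(π/(2α)) = 0.64209. Derivatives: d/dx e^(−αx²) = −2αx·e^(−αx²), d²/dx² e^(−αx²) = (4α²x² − 2α)·e^(−αx²).
⟨T⟩ = 1.5615.

1.56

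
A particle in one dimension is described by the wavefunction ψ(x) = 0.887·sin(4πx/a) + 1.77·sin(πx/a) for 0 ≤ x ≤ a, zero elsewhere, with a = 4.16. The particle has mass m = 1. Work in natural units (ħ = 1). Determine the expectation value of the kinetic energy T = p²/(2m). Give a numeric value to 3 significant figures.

T = −(ħ²/2m) d²/dx², so ⟨T⟩ = −(ħ²/2m) ∫ ψ*·ψ'' dx / ∫|ψ|² dx; with m = 1.
d²/dx² sin(jπx/a) = −(jπ/a)²·sin(jπx/a); on 0 ≤ x ≤ a, ∫sin²(jπx/a) dx = a/2 and ∫sin(jπx/a)·sin(lπx/a) dx = 0 for j ≠ l, so only diagonal terms survive in ∫|ψ|² and ∫ψ·ψ″; ∫ψ·ψ′ dx = [ψ²/2] between the walls = 0.
State is unnormalized: ∫|ψ|² dx = 8.1529, and ∫ψ*·(−ħ²/2m · ψ'') dx = 9.3246, so ⟨T⟩ = 9.3246 / 8.1529.
⟨T⟩ = 1.1437.

1.14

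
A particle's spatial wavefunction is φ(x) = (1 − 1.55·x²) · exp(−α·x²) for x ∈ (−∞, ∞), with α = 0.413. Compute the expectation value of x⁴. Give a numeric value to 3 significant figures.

⟨x⁴⟩ = ∫ x⁴·|φ|² dx / ∫|φ|² dx (integrals over the domain).
Expand each integrand as polynomial × e^(−2αx²) and use ∫x^(2j)·e^(−2αx²) dx = (2j−1)!!/(4α)^j · √(π/(2α)), odd powers → 0; here √(π/(2α)) = 1.9502.
State is unnormalized: ∫|φ|² dx = 3.4411, and ∫φ*·x⁴·φ dx = 48.083, so ⟨x⁴⟩ = 48.083 / 3.4411.
⟨x⁴⟩ = 13.973.

14.0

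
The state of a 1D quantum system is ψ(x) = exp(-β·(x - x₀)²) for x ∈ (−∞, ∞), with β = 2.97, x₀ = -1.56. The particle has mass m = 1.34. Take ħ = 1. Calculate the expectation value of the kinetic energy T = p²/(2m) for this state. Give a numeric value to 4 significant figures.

T = −(ħ²/2m) d²/dx², so ⟨T⟩ = −(ħ²/2m) ∫ ψ*·ψ'' dx / ∫|ψ|² dx; with m = 1.34.
Gaussian moments (u = x − x₀): ∫u^(2j)·e^(−2βu²) du = (2j−1)!!/(4β)^j · √(π/(2β)), odd powers integrate to 0; here √(π/(2β)) = 0.72725. Derivatives: d/dx e^(−βu²) = −2βu·e^(−βu²), d²/dx² e^(−βu²) = (4β²u² − 2β)·e^(−βu²).
State is unnormalized: ∫|ψ|² dx = 0.72725, and ∫ψ*·(−ħ²/2m · ψ'') dx = 0.80594, so ⟨T⟩ = 0.80594 / 0.72725.
⟨T⟩ = 1.1082.

1.108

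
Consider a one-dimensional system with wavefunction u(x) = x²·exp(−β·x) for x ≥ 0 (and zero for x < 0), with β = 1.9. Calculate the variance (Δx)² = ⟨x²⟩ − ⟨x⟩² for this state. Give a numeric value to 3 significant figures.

Compute ⟨x⟩ and ⟨x²⟩ separately, then (Δx)² = ⟨x²⟩ − ⟨x⟩².
Every integrand reduces to terms xʲ·e^(−2βx) on [0, ∞); use ∫₀^∞ xʲ·e^(−2βx) dx = j!/(2β)^(j+1).
Normalization: ∫|u|² dx = 0.030290.
⟨x⟩ = 1.3158 and ⟨x²⟩ = 2.0776.
(Δx)² = 2.0776 − (1.3158)² = 0.34626.

0.346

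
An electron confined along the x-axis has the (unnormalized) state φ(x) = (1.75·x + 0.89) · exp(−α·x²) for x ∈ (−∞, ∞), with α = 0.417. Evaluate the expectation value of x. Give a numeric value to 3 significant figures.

⟨x⟩ = ∫ x·|φ|² dx / ∫|φ|² dx (integrals over the domain).
Expand each integrand as polynomial × e^(−2αx²) and use ∫x^(2j)·e^(−2αx²) dx = (2j−1)!!/(4α)^j · √(π/(2α)), odd powers → 0; here √(π/(2α)) = 1.9408.
State is unnormalized: ∫|φ|² dx = 5.1008, and ∫φ*·x·φ dx = 3.6245, so ⟨x⟩ = 3.6245 / 5.1008.
⟨x⟩ = 0.71058.

0.711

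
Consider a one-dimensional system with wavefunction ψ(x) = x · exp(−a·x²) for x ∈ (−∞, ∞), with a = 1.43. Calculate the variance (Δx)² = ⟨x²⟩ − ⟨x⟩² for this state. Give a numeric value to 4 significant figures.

Compute ⟨x⟩ and ⟨x²⟩ separately, then (Δx)² = ⟨x²⟩ − ⟨x⟩².
Expand each integrand as polynomial × e^(−2ax²) and use ∫x^(2j)·e^(−2ax²) dx = (2j−1)!!/(4a)^j · √(π/(2a)), odd powers → 0; here √(π/(2a)) = 1.0481.
Normalization: ∫|ψ|² dx = 0.18323.
⟨x⟩ = 0.0000 and ⟨x²⟩ = 0.52448.
(Δx)² = 0.52448 − (0.0000)² = 0.52448.

0.5245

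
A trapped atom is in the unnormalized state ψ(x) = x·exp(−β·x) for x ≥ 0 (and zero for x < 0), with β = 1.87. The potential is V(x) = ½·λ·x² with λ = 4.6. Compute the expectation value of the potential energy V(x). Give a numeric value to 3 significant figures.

⟨V⟩ = ∫ V(x)·|ψ|² dx / ∫|ψ|² dx.
Every integrand reduces to terms xʲ·e^(−2βx) on [0, ∞); use ∫₀^∞ xʲ·e^(−2βx) dx = j!/(2β)^(j+1).
State is unnormalized: ∫|ψ|² dx = 0.038231, and ∫ψ*·V(x)·ψ dx = 0.075436, so ⟨V⟩ = 0.075436 / 0.038231.
⟨V⟩ = 1.9732.

1.97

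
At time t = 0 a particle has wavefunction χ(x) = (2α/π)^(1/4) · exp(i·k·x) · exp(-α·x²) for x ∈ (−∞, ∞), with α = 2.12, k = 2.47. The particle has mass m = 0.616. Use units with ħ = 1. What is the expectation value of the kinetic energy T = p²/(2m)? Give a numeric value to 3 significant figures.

T = −(ħ²/2m) d²/dx², so ⟨T⟩ = −(ħ²/2m) ∫ χ*·χ'' dx; with m = 0.616.
Gaussian moments: ∫x^(2j)·e^(−2αx²) dx = (2j−1)!!/(4α)^j · √(π/(2α)), odd powers integrate to 0; here √(π/(2α)) = 0.86078. Derivatives: χ′ = (ik − 2αx)·χ, χ″ = ((ik − 2αx)² − 2α)·χ; the odd-in-x pieces drop out.
⟨T⟩ = 6.6728.

6.67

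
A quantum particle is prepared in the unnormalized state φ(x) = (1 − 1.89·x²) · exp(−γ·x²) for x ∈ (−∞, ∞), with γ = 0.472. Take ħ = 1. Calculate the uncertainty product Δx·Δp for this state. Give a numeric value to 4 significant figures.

Δx = √(⟨x²⟩−⟨x⟩²), Δp = √(⟨p²⟩−⟨p⟩²).
Expand each integrand as polynomial × e^(−2γx²) and use ∫x^(2j)·e^(−2γx²) dx = (2j−1)!!/(4γ)^j · √(π/(2γ)), odd powers → 0; here √(π/(2γ)) = 1.8243. Differentiate with the product rule, d/dx e^(−γx²) = −2γx·e^(−γx²).
Normalization: ∫|φ|² dx = 3.6563.
⟨x⟩ = 0.0000, ⟨x²⟩ = 2.6494 ⇒ Δx = 1.6277.
⟨p⟩ = 0.0000, ⟨p²⟩ = 2.3590 ⇒ Δp = 1.5359.
Δx·Δp = 2.5000.

2.500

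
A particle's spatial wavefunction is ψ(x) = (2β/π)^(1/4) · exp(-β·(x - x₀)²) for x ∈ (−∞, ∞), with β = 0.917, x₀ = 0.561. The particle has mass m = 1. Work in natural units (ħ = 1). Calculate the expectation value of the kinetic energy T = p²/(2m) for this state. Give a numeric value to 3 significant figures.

0.459

T = −(ħ²/2m) d²/dx², so ⟨T⟩ = −(ħ²/2m) ∫ ψ*·ψ'' dx; with m = 1.
Gaussian moments (u = x − x₀): ∫u^(2j)·e^(−2βu²) du = (2j−1)!!/(4β)^j · √(π/(2β)), odd powers integrate to 0; here √(π/(2β)) = 1.3088. Derivatives: d/dx e^(−βu²) = −2βu·e^(−βu²), d²/dx² e^(−βu²) = (4β²u² − 2β)·e^(−βu²).
⟨T⟩ = 0.45850.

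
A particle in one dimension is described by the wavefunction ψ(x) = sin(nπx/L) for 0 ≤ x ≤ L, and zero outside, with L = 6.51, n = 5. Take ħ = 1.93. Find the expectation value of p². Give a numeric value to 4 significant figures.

21.69

p² ψ = −ħ² d²ψ/dx²; ⟨p²⟩ = −ħ² ∫ ψ*·ψ'' dx / ∫|ψ|² dx.
d/dx sin(nπx/L) = (nπ/L)·cos(nπx/L) and d²/dx² sin(nπx/L) = −(nπ/L)²·sin(nπx/L); on 0 ≤ x ≤ L, ∫sin²(nπx/L) dx = L/2 and ∫sin(nπx/L)·cos(nπx/L) dx = 0.
State is unnormalized: ∫|ψ|² dx = 3.2550, and ∫ψ*·(−ħ² ψ'') dx = 70.590, so ⟨p²⟩ = 70.590 / 3.2550.
⟨p²⟩ = 21.687.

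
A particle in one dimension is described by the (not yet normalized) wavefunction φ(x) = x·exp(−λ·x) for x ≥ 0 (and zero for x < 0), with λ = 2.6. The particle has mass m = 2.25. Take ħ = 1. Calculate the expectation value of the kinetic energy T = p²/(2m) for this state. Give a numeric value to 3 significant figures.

T = −(ħ²/2m) d²/dx², so ⟨T⟩ = −(ħ²/2m) ∫ φ*·φ'' dx / ∫|φ|² dx; with m = 2.25.
Differentiate x·exp(−λ·x) with the product rule; every integrand then reduces to terms xʲ·e^(−2λx) on [0, ∞), with ∫₀^∞ xʲ·e^(−2λx) dx = j!/(2λ)^(j+1).
State is unnormalized: ∫|φ|² dx = 0.014224, and ∫φ*·(−ħ²/2m · φ'') dx = 0.021368, so ⟨T⟩ = 0.021368 / 0.014224.
⟨T⟩ = 1.5022.

1.50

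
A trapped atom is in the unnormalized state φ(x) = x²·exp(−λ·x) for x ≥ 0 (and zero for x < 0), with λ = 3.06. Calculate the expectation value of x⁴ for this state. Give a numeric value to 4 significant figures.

⟨x⁴⟩ = ∫ x⁴·|φ|² dx / ∫|φ|² dx (integrals over the domain).
Every integrand reduces to terms xʲ·e^(−2λx) on [0, ∞); use ∫₀^∞ xʲ·e^(−2λx) dx = j!/(2λ)^(j+1).
State is unnormalized: ∫|φ|² dx = 0.0027955, and ∫φ*·x⁴·φ dx = 0.0033478, so ⟨x⁴⟩ = 0.0033478 / 0.0027955.
⟨x⁴⟩ = 1.1976.

1.198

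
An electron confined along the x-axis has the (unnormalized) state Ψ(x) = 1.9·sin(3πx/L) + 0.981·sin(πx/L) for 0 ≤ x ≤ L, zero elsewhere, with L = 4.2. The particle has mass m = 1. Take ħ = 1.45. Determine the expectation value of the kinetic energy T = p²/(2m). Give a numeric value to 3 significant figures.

T = −(ħ²/2m) d²/dx², so ⟨T⟩ = −(ħ²/2m) ∫ Ψ*·Ψ'' dx / ∫|Ψ|² dx; with m = 1.
d²/dx² sin(jπx/L) = −(jπ/L)²·sin(jπx/L); on 0 ≤ x ≤ L, ∫sin²(jπx/L) dx = L/2 and ∫sin(jπx/L)·sin(lπx/L) dx = 0 for j ≠ l, so only diagonal terms survive in ∫|Ψ|² and ∫Ψ·Ψ″; ∫Ψ·Ψ′ dx = [Ψ²/2] between the walls = 0.
State is unnormalized: ∫|Ψ|² dx = 9.6020, and ∫Ψ*·(−ħ²/2m · Ψ'') dx = 41.319, so ⟨T⟩ = 41.319 / 9.6020.
⟨T⟩ = 4.3032.

4.30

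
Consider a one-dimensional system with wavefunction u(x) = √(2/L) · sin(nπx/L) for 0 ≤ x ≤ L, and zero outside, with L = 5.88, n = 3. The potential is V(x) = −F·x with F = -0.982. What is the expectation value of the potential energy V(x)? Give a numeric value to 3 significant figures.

⟨V⟩ = ∫ V(x)·|u|² dx.
With sin²θ = (1 − cos2θ)/2 on 0 ≤ x ≤ L: ∫sin²(nπx/L) dx = L/2, ∫x·sin²(nπx/L) dx = L²/4, ∫x²·sin²(nπx/L) dx = L³·(1/6 − 1/(4n²π²)); higher powers xᵏ the same way, integrating xᵏ·cos(2nπx/L) by parts.
⟨V⟩ = 2.8871.

2.89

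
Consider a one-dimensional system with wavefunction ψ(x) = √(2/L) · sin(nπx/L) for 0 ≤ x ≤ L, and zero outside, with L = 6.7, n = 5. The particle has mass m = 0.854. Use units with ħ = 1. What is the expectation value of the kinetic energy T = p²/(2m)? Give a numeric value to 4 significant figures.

3.218

T = −(ħ²/2m) d²/dx², so ⟨T⟩ = −(ħ²/2m) ∫ ψ*·ψ'' dx; with m = 0.854.
d/dx sin(nπx/L) = (nπ/L)·cos(nπx/L) and d²/dx² sin(nπx/L) = −(nπ/L)²·sin(nπx/L); on 0 ≤ x ≤ L, ∫sin²(nπx/L) dx = L/2 and ∫sin(nπx/L)·cos(nπx/L) dx = 0.
⟨T⟩ = 3.2181.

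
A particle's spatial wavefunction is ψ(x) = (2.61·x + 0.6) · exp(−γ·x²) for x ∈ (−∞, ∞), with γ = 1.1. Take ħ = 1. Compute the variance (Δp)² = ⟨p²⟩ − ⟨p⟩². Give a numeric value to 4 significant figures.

2.885

Compute ⟨p⟩ and ⟨p²⟩ separately; (Δp)² = ⟨p²⟩ − ⟨p⟩².
Expand each integrand as polynomial × e^(−2γx²) and use ∫x^(2j)·e^(−2γx²) dx = (2j−1)!!/(4γ)^j · √(π/(2γ)), odd powers → 0; here √(π/(2γ)) = 1.1950. Differentiate with the product rule, d/dx e^(−γx²) = −2γx·e^(−γx²).
Normalization: ∫|ψ|² dx = 2.2803.
⟨p⟩ = 0.0000 and ⟨p²⟩ = 2.8850.
(Δp)² = 2.8850 − (0.0000)² = 2.8850.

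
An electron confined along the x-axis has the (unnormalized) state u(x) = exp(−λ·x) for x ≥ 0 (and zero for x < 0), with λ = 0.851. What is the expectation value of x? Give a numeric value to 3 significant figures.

⟨x⟩ = ∫ x·|u|² dx / ∫|u|² dx (integrals over the domain).
Every integrand reduces to terms xʲ·e^(−2λx) on [0, ∞); use ∫₀^∞ xʲ·e^(−2λx) dx = j!/(2λ)^(j+1).
State is unnormalized: ∫|u|² dx = 0.58754, and ∫u*·x·u dx = 0.34521, so ⟨x⟩ = 0.34521 / 0.58754.
⟨x⟩ = 0.58754.

0.588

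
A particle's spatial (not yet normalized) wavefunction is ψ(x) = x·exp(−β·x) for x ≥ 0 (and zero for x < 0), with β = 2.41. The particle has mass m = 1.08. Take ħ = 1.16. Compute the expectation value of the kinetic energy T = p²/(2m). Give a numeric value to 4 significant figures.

3.618

T = −(ħ²/2m) d²/dx², so ⟨T⟩ = −(ħ²/2m) ∫ ψ*·ψ'' dx / ∫|ψ|² dx; with m = 1.08.
Differentiate x·exp(−β·x) with the product rule; every integrand then reduces to terms xʲ·e^(−2βx) on [0, ∞), with ∫₀^∞ xʲ·e^(−2βx) dx = j!/(2β)^(j+1).
State is unnormalized: ∫|ψ|² dx = 0.017860, and ∫ψ*·(−ħ²/2m · ψ'') dx = 0.064623, so ⟨T⟩ = 0.064623 / 0.017860.
⟨T⟩ = 3.6182.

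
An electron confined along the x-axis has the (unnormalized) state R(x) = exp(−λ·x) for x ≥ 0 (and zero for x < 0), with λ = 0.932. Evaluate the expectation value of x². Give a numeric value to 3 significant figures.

⟨x²⟩ = ∫ x²·|R|² dx / ∫|R|² dx (integrals over the domain).
Every integrand reduces to terms xʲ·e^(−2λx) on [0, ∞); use ∫₀^∞ xʲ·e^(−2λx) dx = j!/(2λ)^(j+1).
State is unnormalized: ∫|R|² dx = 0.53648, and ∫R*·x²·R dx = 0.30881, so ⟨x²⟩ = 0.30881 / 0.53648.
⟨x²⟩ = 0.57562.

0.576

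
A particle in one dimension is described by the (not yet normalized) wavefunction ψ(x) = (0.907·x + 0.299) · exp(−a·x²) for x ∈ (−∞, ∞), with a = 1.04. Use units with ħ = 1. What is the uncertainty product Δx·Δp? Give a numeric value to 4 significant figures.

Δx = √(⟨x²⟩−⟨x⟩²), Δp = √(⟨p²⟩−⟨p⟩²).
Expand each integrand as polynomial × e^(−2ax²) and use ∫x^(2j)·e^(−2ax²) dx = (2j−1)!!/(4a)^j · √(π/(2a)), odd powers → 0; here √(π/(2a)) = 1.2290. Differentiate with the product rule, d/dx e^(−ax²) = −2ax·e^(−ax²).
Normalization: ∫|ψ|² dx = 0.35290.
⟨x⟩ = 0.45405, ⟨x²⟩ = 0.57147 ⇒ Δx = 0.60441.
⟨p⟩ = 0.0000, ⟨p²⟩ = 2.4724 ⇒ Δp = 1.5724.
Δx·Δp = 0.95037.

0.9504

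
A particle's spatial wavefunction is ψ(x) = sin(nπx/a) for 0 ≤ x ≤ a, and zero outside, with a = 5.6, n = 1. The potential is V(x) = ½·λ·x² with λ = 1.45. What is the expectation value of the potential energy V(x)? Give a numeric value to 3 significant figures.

⟨V⟩ = ∫ V(x)·|ψ|² dx / ∫|ψ|² dx.
With sin²θ = (1 − cos2θ)/2 on 0 ≤ x ≤ a: ∫sin²(nπx/a) dx = a/2, ∫x·sin²(nπx/a) dx = a²/4, ∫x²·sin²(nπx/a) dx = a³·(1/6 − 1/(4n²π²)); higher powers xᵏ the same way, integrating xᵏ·cos(2nπx/a) by parts.
State is unnormalized: ∫|ψ|² dx = 2.8000, and ∫ψ*·V(x)·ψ dx = 17.995, so ⟨V⟩ = 17.995 / 2.8000.
⟨V⟩ = 6.4268.

6.43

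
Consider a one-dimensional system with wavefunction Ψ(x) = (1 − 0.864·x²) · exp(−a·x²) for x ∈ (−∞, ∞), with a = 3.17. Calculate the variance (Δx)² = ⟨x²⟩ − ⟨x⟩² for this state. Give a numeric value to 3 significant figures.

Compute ⟨x⟩ and ⟨x²⟩ separately, then (Δx)² = ⟨x²⟩ − ⟨x⟩².
Expand each integrand as polynomial × e^(−2ax²) and use ∫x^(2j)·e^(−2ax²) dx = (2j−1)!!/(4a)^j · √(π/(2a)), odd powers → 0; here √(π/(2a)) = 0.70393.
Normalization: ∫|Ψ|² dx = 0.61781.
⟨x⟩ = 0.0000 and ⟨x²⟩ = 0.059379.
(Δx)² = 0.059379 − (0.0000)² = 0.059379.

0.0594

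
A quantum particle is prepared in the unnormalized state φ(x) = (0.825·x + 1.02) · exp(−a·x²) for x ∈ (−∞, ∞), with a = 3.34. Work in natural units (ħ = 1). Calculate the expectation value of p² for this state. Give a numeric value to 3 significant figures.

3.65

p² φ = −ħ² d²φ/dx²; ⟨p²⟩ = −ħ² ∫ φ*·φ'' dx / ∫|φ|² dx.
Expand each integrand as polynomial × e^(−2ax²) and use ∫x^(2j)·e^(−2ax²) dx = (2j−1)!!/(4a)^j · √(π/(2a)), odd powers → 0; here √(π/(2a)) = 0.68578. Differentiate with the product rule, d/dx e^(−ax²) = −2ax·e^(−ax²).
State is unnormalized: ∫|φ|² dx = 0.74843, and ∫φ*·(−ħ² φ'') dx = 2.7331, so ⟨p²⟩ = 2.7331 / 0.74843.
⟨p²⟩ = 3.6518.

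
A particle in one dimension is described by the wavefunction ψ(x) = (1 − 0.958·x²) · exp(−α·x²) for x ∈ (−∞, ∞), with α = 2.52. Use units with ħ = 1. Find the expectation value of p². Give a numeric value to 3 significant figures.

p² ψ = −ħ² d²ψ/dx²; ⟨p²⟩ = −ħ² ∫ ψ*·ψ'' dx / ∫|ψ|² dx.
Expand each integrand as polynomial × e^(−2αx²) and use ∫x^(2j)·e^(−2αx²) dx = (2j−1)!!/(4α)^j · √(π/(2α)), odd powers → 0; here √(π/(2α)) = 0.78951. Differentiate with the product rule, d/dx e^(−αx²) = −2αx·e^(−αx²).
State is unnormalized: ∫|ψ|² dx = 0.66084, and ∫ψ*·(−ħ² ψ'') dx = 2.4935, so ⟨p²⟩ = 2.4935 / 0.66084.
⟨p²⟩ = 3.7733.

3.77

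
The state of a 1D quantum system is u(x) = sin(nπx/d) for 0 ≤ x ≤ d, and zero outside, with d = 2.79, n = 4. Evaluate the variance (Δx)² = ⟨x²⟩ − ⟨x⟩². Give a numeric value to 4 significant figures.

Compute ⟨x⟩ and ⟨x²⟩ separately, then (Δx)² = ⟨x²⟩ − ⟨x⟩².
With sin²θ = (1 − cos2θ)/2 on 0 ≤ x ≤ d: ∫sin²(nπx/d) dx = d/2, ∫x·sin²(nπx/d) dx = d²/4, ∫x²·sin²(nπx/d) dx = d³·(1/6 − 1/(4n²π²)); higher powers xᵏ the same way, integrating xᵏ·cos(2nπx/d) by parts.
Normalization: ∫|u|² dx = 1.3950.
⟨x⟩ = 1.3950 and ⟨x²⟩ = 2.5701.
(Δx)² = 2.5701 − (1.3950)² = 0.62403.

0.6240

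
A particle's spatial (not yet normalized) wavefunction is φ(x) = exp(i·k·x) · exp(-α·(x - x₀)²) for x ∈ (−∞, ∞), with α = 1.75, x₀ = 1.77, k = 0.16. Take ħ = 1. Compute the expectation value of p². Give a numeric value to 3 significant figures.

p² φ = −ħ² d²φ/dx²; ⟨p²⟩ = −ħ² ∫ φ*·φ'' dx / ∫|φ|² dx.
Gaussian moments (u = x − x₀): ∫u^(2j)·e^(−2αu²) du = (2j−1)!!/(4α)^j · √(π/(2α)), odd powers integrate to 0; here √(π/(2α)) = 0.94742. Derivatives: φ′ = (ik − 2αu)·φ, φ″ = ((ik − 2αu)² − 2α)·φ; the odd-in-u pieces drop out.
State is unnormalized: ∫|φ|² dx = 0.94742, and ∫φ*·(−ħ² φ'') dx = 1.6822, so ⟨p²⟩ = 1.6822 / 0.94742.
⟨p²⟩ = 1.7756.

1.78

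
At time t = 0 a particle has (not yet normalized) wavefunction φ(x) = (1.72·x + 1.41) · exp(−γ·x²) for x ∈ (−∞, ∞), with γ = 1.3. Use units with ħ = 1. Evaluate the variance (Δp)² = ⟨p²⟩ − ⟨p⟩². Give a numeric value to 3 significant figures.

1.88

Compute ⟨p⟩ and ⟨p²⟩ separately; (Δp)² = ⟨p²⟩ − ⟨p⟩².
Expand each integrand as polynomial × e^(−2γx²) and use ∫x^(2j)·e^(−2γx²) dx = (2j−1)!!/(4γ)^j · √(π/(2γ)), odd powers → 0; here √(π/(2γ)) = 1.0992. Differentiate with the product rule, d/dx e^(−γx²) = −2γx·e^(−γx²).
Normalization: ∫|φ|² dx = 2.8108.
⟨p⟩ = 0.0000 and ⟨p²⟩ = 1.8785.
(Δp)² = 1.8785 − (0.0000)² = 1.8785.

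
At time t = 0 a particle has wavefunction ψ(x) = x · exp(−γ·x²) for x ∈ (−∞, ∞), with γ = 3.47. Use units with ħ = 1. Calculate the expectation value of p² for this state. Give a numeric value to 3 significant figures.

p² ψ = −ħ² d²ψ/dx²; ⟨p²⟩ = −ħ² ∫ ψ*·ψ'' dx / ∫|ψ|² dx.
Expand each integrand as polynomial × e^(−2γx²) and use ∫x^(2j)·e^(−2γx²) dx = (2j−1)!!/(4γ)^j · √(π/(2γ)), odd powers → 0; here √(π/(2γ)) = 0.67281. Differentiate with the product rule, d/dx e^(−γx²) = −2γx·e^(−γx²).
State is unnormalized: ∫|ψ|² dx = 0.048474, and ∫ψ*·(−ħ² ψ'') dx = 0.50461, so ⟨p²⟩ = 0.50461 / 0.048474.
⟨p²⟩ = 10.410.

10.4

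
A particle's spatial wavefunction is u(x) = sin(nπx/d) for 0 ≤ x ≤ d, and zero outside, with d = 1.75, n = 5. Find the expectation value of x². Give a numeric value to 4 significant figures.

⟨x²⟩ = ∫ x²·|u|² dx / ∫|u|² dx (integrals over the domain).
With sin²θ = (1 − cos2θ)/2 on 0 ≤ x ≤ d: ∫sin²(nπx/d) dx = d/2, ∫x·sin²(nπx/d) dx = d²/4, ∫x²·sin²(nπx/d) dx = d³·(1/6 − 1/(4n²π²)); higher powers xᵏ the same way, integrating xᵏ·cos(2nπx/d) by parts.
State is unnormalized: ∫|u|² dx = 0.87500, and ∫u*·x²·u dx = 0.88780, so ⟨x²⟩ = 0.88780 / 0.87500.
⟨x²⟩ = 1.0146.

1.015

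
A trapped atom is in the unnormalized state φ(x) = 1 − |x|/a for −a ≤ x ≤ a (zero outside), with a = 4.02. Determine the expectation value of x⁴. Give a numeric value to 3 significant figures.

7.46

⟨x⁴⟩ = ∫ x⁴·|φ|² dx / ∫|φ|² dx (integrals over the domain).
φ is even, so ∫ over [−a, a] = 2∫₀ᵃ with φ = 1 − x/a there: ∫₀ᵃ (1 − x/a)² dx = a/3, ∫₀ᵃ x²(1 − x/a)² dx = a³/30, ∫₀ᵃ x⁴(1 − x/a)² dx = a⁵/105.
State is unnormalized: ∫|φ|² dx = 2.6800, and ∫φ*·x⁴·φ dx = 19.997, so ⟨x⁴⟩ = 19.997 / 2.6800.
⟨x⁴⟩ = 7.4617.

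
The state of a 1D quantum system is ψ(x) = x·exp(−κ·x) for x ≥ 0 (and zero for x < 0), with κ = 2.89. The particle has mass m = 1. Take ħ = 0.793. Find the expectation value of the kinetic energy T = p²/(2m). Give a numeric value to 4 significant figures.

2.626

T = −(ħ²/2m) d²/dx², so ⟨T⟩ = −(ħ²/2m) ∫ ψ*·ψ'' dx / ∫|ψ|² dx; with m = 1.
Differentiate x·exp(−κ·x) with the product rule; every integrand then reduces to terms xʲ·e^(−2κx) on [0, ∞), with ∫₀^∞ xʲ·e^(−2κx) dx = j!/(2κ)^(j+1).
State is unnormalized: ∫|ψ|² dx = 0.010357, and ∫ψ*·(−ħ²/2m · ψ'') dx = 0.027199, so ⟨T⟩ = 0.027199 / 0.010357.
⟨T⟩ = 2.6261.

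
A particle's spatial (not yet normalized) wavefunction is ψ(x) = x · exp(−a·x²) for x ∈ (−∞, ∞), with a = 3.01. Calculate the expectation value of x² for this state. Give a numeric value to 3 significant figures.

⟨x²⟩ = ∫ x²·|ψ|² dx / ∫|ψ|² dx (integrals over the domain).
Expand each integrand as polynomial × e^(−2ax²) and use ∫x^(2j)·e^(−2ax²) dx = (2j−1)!!/(4a)^j · √(π/(2a)), odd powers → 0; here √(π/(2a)) = 0.72240.
State is unnormalized: ∫|ψ|² dx = 0.060000, and ∫ψ*·x²·ψ dx = 0.014950, so ⟨x²⟩ = 0.014950 / 0.060000.
⟨x²⟩ = 0.24917.

0.249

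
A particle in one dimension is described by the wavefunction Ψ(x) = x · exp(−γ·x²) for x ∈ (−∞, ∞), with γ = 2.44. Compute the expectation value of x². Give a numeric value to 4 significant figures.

⟨x²⟩ = ∫ x²·|Ψ|² dx / ∫|Ψ|² dx (integrals over the domain).
Expand each integrand as polynomial × e^(−2γx²) and use ∫x^(2j)·e^(−2γx²) dx = (2j−1)!!/(4γ)^j · √(π/(2γ)), odd powers → 0; here √(π/(2γ)) = 0.80235.
State is unnormalized: ∫|Ψ|² dx = 0.082208, and ∫Ψ*·x²·Ψ dx = 0.025269, so ⟨x²⟩ = 0.025269 / 0.082208.
⟨x²⟩ = 0.30738.

0.3074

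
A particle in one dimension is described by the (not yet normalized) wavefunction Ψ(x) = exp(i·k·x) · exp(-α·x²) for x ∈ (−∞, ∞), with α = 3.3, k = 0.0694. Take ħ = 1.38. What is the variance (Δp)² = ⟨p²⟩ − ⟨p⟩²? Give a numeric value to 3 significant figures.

6.28

Compute ⟨p⟩ and ⟨p²⟩ separately; (Δp)² = ⟨p²⟩ − ⟨p⟩².
Gaussian moments: ∫x^(2j)·e^(−2αx²) dx = (2j−1)!!/(4α)^j · √(π/(2α)), odd powers integrate to 0; here √(π/(2α)) = 0.68993. Derivatives: Ψ′ = (ik − 2αx)·Ψ, Ψ″ = ((ik − 2αx)² − 2α)·Ψ; the odd-in-x pieces drop out.
Normalization: ∫|Ψ|² dx = 0.68993.
⟨p⟩ = 0.095772 and ⟨p²⟩ = 6.2937.
(Δp)² = 6.2937 − (0.095772)² = 6.2845.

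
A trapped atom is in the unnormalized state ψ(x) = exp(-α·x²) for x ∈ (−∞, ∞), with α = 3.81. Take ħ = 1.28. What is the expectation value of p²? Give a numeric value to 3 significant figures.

6.24

p² ψ = −ħ² d²ψ/dx²; ⟨p²⟩ = −ħ² ∫ ψ*·ψ'' dx / ∫|ψ|² dx.
Gaussian moments: ∫x^(2j)·e^(−2αx²) dx = (2j−1)!!/(4α)^j · √(π/(2α)), odd powers integrate to 0; here √(π/(2α)) = 0.64209. Derivatives: d/dx e^(−αx²) = −2αx·e^(−αx²), d²/dx² e^(−αx²) = (4α²x² − 2α)·e^(−αx²).
State is unnormalized: ∫|ψ|² dx = 0.64209, and ∫ψ*·(−ħ² ψ'') dx = 4.0081, so ⟨p²⟩ = 4.0081 / 0.64209.
⟨p²⟩ = 6.2423.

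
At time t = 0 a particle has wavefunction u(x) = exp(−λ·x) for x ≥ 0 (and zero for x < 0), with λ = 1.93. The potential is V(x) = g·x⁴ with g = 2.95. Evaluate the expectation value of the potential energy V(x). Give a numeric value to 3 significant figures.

0.319

⟨V⟩ = ∫ V(x)·|u|² dx / ∫|u|² dx.
Every integrand reduces to terms xʲ·e^(−2λx) on [0, ∞); use ∫₀^∞ xʲ·e^(−2λx) dx = j!/(2λ)^(j+1).
State is unnormalized: ∫|u|² dx = 0.25907, and ∫u*·V(x)·u dx = 0.082622, so ⟨V⟩ = 0.082622 / 0.25907.
⟨V⟩ = 0.31892.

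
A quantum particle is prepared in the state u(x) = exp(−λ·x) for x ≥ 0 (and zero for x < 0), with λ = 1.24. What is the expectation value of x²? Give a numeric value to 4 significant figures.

⟨x²⟩ = ∫ x²·|u|² dx / ∫|u|² dx (integrals over the domain).
Every integrand reduces to terms xʲ·e^(−2λx) on [0, ∞); use ∫₀^∞ xʲ·e^(−2λx) dx = j!/(2λ)^(j+1).
State is unnormalized: ∫|u|² dx = 0.40323, and ∫u*·x²·u dx = 0.13112, so ⟨x²⟩ = 0.13112 / 0.40323.
⟨x²⟩ = 0.32518.

0.3252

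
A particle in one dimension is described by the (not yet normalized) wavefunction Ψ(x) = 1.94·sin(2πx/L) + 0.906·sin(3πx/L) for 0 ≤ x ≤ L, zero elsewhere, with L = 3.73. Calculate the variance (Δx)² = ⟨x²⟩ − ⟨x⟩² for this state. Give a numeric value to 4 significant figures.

Compute ⟨x⟩ and ⟨x²⟩ separately, then (Δx)² = ⟨x²⟩ − ⟨x⟩².
On 0 ≤ x ≤ L (j ≠ l): ∫sin²(jπx/L) dx = L/2, ∫sin(jπx/L)·sin(lπx/L) dx = 0; diagonal moments ∫x·sin²(jπx/L) dx = L²/4, ∫x²·sin²(jπx/L) dx = L³·(1/6 − 1/(4j²π²)); cross terms ∫x·sin(jπx/L)·sin(lπx/L) dx = 0 for j + l even and −4jlL²/(π²(j² − l²)²) for j + l odd, ∫x²·sin(jπx/L)·sin(lπx/L) dx = (−1)^(j+l)·4jlL³/(π²(j² − l²)²); higher powers the same way via product-to-sum and parts.
Normalization: ∫|Ψ|² dx = 8.5500.
⟨x⟩ = 1.3086 and ⟨x²⟩ = 2.4036.
(Δx)² = 2.4036 − (1.3086)² = 0.69115.

0.6912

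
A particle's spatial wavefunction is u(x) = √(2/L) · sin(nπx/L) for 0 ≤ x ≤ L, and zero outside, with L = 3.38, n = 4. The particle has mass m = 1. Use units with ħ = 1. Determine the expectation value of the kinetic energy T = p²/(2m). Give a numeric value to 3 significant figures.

T = −(ħ²/2m) d²/dx², so ⟨T⟩ = −(ħ²/2m) ∫ u*·u'' dx; with m = 1.
d/dx sin(nπx/L) = (nπ/L)·cos(nπx/L) and d²/dx² sin(nπx/L) = −(nπ/L)²·sin(nπx/L); on 0 ≤ x ≤ L, ∫sin²(nπx/L) dx = L/2 and ∫sin(nπx/L)·cos(nπx/L) dx = 0.
⟨T⟩ = 6.9112.

6.91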